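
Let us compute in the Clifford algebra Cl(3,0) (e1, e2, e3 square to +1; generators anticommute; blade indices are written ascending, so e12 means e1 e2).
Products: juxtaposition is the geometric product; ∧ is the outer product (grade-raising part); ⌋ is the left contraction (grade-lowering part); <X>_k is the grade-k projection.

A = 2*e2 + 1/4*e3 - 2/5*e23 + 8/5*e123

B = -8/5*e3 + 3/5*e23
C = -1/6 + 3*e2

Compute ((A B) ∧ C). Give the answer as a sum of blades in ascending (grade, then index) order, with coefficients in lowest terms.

step 1: -4/25 - 24/25*e1 + 49/100*e2 + 6/5*e3 - 64/25*e12 - 16/5*e23
step 2: 2/75 + 4/25*e1 - 337/600*e2 - 1/5*e3 - 184/75*e12 - 46/15*e23
Answer: 2/75 + 4/25*e1 - 337/600*e2 - 1/5*e3 - 184/75*e12 - 46/15*e23


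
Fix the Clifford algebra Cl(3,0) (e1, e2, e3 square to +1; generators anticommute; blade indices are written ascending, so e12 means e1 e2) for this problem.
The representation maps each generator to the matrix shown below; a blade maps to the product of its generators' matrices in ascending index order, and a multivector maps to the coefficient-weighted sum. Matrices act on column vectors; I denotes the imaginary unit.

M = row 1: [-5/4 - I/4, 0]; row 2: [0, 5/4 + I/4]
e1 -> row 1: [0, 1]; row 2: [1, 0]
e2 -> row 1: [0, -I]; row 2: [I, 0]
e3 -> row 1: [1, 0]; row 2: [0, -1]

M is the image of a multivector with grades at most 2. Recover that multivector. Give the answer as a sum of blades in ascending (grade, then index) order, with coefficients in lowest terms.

Method: 1, rho(e1), rho(e2), rho(e3) form a trace-orthogonal basis of the 2x2 complex matrices (tr(X Y) = 2 if X = Y, else 0), so M = m0*1 + m1*rho(e1) + m2*rho(e2) + m3*rho(e3) with m0 = tr(M)/2 = 0, m1 = tr(M rho(e1))/2 = 0, m2 = tr(M rho(e2))/2 = 0, m3 = tr(M rho(e3))/2 = -5/4 - I/4.
Multiplying table entries, the bivector images are rho(e12) = I*rho(e3), rho(e13) = -I*rho(e2), rho(e23) = I*rho(e1); with real blade coefficients the real parts of m0..m3 are the coefficients of 1, e1, e2, e3 and the imaginary parts give the bivectors (e23: Im m1, e13: -Im m2, e12: Im m3).
Answer: -5/4*e3 - 1/4*e12


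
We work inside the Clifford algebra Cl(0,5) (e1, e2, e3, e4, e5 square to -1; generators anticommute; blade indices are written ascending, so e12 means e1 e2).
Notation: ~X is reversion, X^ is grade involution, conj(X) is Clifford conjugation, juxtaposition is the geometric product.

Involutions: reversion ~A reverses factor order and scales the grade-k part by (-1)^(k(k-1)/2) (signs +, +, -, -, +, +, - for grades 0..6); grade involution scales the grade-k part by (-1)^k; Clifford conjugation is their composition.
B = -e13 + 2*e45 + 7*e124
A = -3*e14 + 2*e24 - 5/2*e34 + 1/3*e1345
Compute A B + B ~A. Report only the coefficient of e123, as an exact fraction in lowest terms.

first term: -14*e1 - 21*e2 - 2/3*e13 + 5/2*e14 + 6*e15 - 4*e25 - 3*e34 + 5*e35 + 1/3*e45 + 35/2*e123 - 7/3*e235 + 2*e1234
second term: 14*e1 + 21*e2 - 2/3*e13 + 5/2*e14 + 6*e15 - 4*e25 - 3*e34 + 5*e35 + 1/3*e45 + 35/2*e123 - 7/3*e235 - 2*e1234
Answer: 35


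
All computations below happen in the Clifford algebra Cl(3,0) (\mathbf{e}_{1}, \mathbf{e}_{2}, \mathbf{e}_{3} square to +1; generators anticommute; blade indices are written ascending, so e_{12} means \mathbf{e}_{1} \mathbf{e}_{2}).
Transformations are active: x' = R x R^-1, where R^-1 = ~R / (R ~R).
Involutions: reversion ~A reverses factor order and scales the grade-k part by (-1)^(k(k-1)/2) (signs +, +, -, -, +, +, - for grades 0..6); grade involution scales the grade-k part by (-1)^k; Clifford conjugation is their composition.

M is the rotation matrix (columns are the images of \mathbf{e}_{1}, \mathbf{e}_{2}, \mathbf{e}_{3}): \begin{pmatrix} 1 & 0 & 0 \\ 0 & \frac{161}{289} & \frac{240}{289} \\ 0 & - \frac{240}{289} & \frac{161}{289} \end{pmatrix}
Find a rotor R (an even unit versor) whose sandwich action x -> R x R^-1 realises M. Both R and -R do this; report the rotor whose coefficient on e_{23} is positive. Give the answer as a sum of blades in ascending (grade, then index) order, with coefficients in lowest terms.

Method: write R = a + b12*e_{12} + b13*e_{13} + b23*e_{23} with a^2 + b12^2 + b13^2 + b23^2 = 1 (so R^-1 = ~R). Expanding the columns R e_j ~R gives tr M = 4a^2 - 1 and, from the antisymmetric part, M21 - M12 = -4a*b12, M13 - M31 = 4a*b13, M32 - M23 = -4a*b23.
Here tr M = \frac{611}{289}, so a^2 = (1 + tr M)/4 = \frac{225}{289} and a = ±\frac{15}{17}. Taking a = \frac{15}{17}: M21 - M12 = 0, M13 - M31 = 0, M32 - M23 = -\frac{480}{289}, giving b12 = 0, b13 = 0, b23 = \frac{8}{17}, i.e. R = \frac{15}{17} + \frac{8}{17} e_{23}.
Its e_{23} coefficient is already positive.
Answer: \frac{15}{17} + \frac{8}{17} e_{23}. Key observation: the double cover Spin(3) -> SO(3) sends R and -R to the same matrix (trace \frac{611}{289} here), so the stated sign of the e_{23} coefficient is what selects one sheet.


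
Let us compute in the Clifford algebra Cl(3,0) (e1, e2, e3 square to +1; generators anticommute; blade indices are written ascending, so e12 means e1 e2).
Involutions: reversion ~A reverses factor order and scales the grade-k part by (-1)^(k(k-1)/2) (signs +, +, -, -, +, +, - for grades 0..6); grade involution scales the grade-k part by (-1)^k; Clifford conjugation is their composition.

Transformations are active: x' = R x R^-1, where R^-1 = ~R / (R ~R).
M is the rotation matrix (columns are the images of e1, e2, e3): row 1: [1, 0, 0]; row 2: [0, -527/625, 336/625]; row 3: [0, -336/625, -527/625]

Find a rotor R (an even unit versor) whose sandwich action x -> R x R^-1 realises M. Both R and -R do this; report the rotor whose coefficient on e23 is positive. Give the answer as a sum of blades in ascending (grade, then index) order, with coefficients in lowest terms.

Method: write R = a + b12*e12 + b13*e13 + b23*e23 with a^2 + b12^2 + b13^2 + b23^2 = 1 (so R^-1 = ~R). Expanding the columns R e_j ~R gives tr M = 4a^2 - 1 and, from the antisymmetric part, M21 - M12 = -4a*b12, M13 - M31 = 4a*b13, M32 - M23 = -4a*b23.
Here tr M = -429/625, so a^2 = (1 + tr M)/4 = 49/625 and a = ±7/25. Taking a = 7/25: M21 - M12 = 0, M13 - M31 = 0, M32 - M23 = -672/625, giving b12 = 0, b13 = 0, b23 = 24/25, i.e. R = 7/25 + 24/25*e23.
Its e23 coefficient is already positive.
Answer: 7/25 + 24/25*e23. Why the constraint matters: R and -R act identically through the sandwich — M has trace -429/625 either way — so only the sign condition on e23 picks one of the two preimages.


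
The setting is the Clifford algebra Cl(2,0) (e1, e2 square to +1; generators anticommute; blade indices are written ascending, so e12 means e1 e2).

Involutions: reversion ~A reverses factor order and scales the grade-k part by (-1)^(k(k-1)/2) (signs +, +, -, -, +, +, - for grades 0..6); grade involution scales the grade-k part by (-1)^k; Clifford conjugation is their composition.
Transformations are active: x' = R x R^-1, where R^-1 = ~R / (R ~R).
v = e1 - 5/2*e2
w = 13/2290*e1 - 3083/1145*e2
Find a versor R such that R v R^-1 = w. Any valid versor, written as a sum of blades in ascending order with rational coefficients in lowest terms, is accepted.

A norm check does it: q(v) = q(w) = 29/4, hence R = v + w = 2303/2290*e1 - 11891/2290*e2 realises the map — parallel part kept, (v - w)/2 negated, v carried to w.
Answer: 2303/2290*e1 - 11891/2290*e2


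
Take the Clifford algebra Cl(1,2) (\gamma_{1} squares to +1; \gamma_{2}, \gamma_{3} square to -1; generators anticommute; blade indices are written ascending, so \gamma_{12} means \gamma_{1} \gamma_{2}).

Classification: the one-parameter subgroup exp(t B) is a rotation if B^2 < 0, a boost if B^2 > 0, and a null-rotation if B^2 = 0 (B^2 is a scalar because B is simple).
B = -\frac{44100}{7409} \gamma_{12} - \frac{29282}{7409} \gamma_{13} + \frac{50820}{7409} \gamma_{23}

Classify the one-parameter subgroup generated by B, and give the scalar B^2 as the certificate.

B^2 term by term: the squares give (-\frac{44100}{7409})^2*(\gamma_{12})^2 + (-\frac{29282}{7409})^2*(\gamma_{13})^2 + (\frac{50820}{7409})^2*(\gamma_{23})^2 = \frac{1944810000}{54893281}*(+1) + \frac{857435524}{54893281}*(+1) + \frac{2582672400}{54893281}*(-1) = 4 (each basis 2-blade squares to minus the product of its generators' squares); cross terms between blades sharing an index anticommute and cancel. So B^2 = 4.
Answer: boost, certificate B^2 = 4. B^2 = 4 is basis-independent, so its sign is the whole story.


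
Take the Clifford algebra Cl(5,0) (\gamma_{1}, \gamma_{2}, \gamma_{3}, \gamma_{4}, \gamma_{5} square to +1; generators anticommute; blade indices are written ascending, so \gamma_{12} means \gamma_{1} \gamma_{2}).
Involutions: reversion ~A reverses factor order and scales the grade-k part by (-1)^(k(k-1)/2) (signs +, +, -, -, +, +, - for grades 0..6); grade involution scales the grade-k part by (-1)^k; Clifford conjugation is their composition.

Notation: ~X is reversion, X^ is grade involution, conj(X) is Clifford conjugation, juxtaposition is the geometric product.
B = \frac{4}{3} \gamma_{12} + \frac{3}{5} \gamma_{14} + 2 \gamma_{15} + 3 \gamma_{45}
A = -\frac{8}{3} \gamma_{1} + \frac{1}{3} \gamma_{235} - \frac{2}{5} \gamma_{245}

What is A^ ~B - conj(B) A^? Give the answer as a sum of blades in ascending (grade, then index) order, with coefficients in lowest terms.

first term: -\frac{106}{45} \gamma_{2} - \frac{8}{5} \gamma_{4} - \frac{16}{3} \gamma_{5} - \frac{2}{3} \gamma_{123} + \frac{4}{5} \gamma_{124} - \frac{6}{25} \gamma_{125} - \frac{4}{9} \gamma_{135} - \frac{112}{15} \gamma_{145} - \gamma_{234} + \frac{1}{5} \gamma_{12345}
second term: \frac{214}{45} \gamma_{2} + \frac{8}{5} \gamma_{4} + \frac{16}{3} \gamma_{5} + \frac{2}{3} \gamma_{123} - \frac{4}{5} \gamma_{124} + \frac{6}{25} \gamma_{125} + \frac{4}{9} \gamma_{135} - \frac{128}{15} \gamma_{145} + \gamma_{234} + \frac{1}{5} \gamma_{12345}
Answer: -\frac{64}{9} \gamma_{2} - \frac{16}{5} \gamma_{4} - \frac{32}{3} \gamma_{5} - \frac{4}{3} \gamma_{123} + \frac{8}{5} \gamma_{124} - \frac{12}{25} \gamma_{125} - \frac{8}{9} \gamma_{135} + \frac{16}{15} \gamma_{145} - 2 \gamma_{234}


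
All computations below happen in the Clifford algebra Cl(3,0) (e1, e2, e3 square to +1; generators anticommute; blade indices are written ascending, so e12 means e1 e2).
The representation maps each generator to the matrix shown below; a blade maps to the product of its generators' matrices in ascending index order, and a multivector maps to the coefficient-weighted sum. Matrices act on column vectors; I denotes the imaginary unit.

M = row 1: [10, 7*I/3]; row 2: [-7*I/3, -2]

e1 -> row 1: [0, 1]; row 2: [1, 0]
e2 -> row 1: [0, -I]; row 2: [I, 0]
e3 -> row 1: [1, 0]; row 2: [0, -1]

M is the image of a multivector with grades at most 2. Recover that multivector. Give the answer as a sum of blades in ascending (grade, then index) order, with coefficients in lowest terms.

Method: 1, rho(e1), rho(e2), rho(e3) form a trace-orthogonal basis of the 2x2 complex matrices (tr(X Y) = 2 if X = Y, else 0), so M = m0*1 + m1*rho(e1) + m2*rho(e2) + m3*rho(e3) with m0 = tr(M)/2 = 4, m1 = tr(M rho(e1))/2 = 0, m2 = tr(M rho(e2))/2 = -7/3, m3 = tr(M rho(e3))/2 = 6.
Multiplying table entries, the bivector images are rho(e12) = I*rho(e3), rho(e13) = -I*rho(e2), rho(e23) = I*rho(e1); with real blade coefficients the real parts of m0..m3 are the coefficients of 1, e1, e2, e3 and the imaginary parts give the bivectors (e23: Im m1, e13: -Im m2, e12: Im m3).
Answer: 4 - 7/3*e2 + 6*e3


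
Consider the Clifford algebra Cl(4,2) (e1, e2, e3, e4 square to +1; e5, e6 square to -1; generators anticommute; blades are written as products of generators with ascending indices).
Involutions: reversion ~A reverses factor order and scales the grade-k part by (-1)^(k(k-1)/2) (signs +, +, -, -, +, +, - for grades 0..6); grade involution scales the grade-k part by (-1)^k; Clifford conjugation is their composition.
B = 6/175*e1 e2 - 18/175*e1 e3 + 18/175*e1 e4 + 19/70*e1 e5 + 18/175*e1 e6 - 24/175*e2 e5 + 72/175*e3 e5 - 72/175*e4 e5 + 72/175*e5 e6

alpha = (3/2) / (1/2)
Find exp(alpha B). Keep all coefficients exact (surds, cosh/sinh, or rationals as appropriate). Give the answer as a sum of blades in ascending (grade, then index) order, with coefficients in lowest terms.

B^2 term by term: the squares give (6/175)^2*(e1 e2)^2 + (-18/175)^2*(e1 e3)^2 + (18/175)^2*(e1 e4)^2 + (19/70)^2*(e1 e5)^2 + (18/175)^2*(e1 e6)^2 + (-24/175)^2*(e2 e5)^2 + (72/175)^2*(e3 e5)^2 + (-72/175)^2*(e4 e5)^2 + (72/175)^2*(e5 e6)^2 = 36/30625*(-1) + 324/30625*(-1) + 324/30625*(-1) + 361/4900*(+1) + 324/30625*(+1) + 576/30625*(+1) + 5184/30625*(+1) + 5184/30625*(+1) + 5184/30625*(-1) = 1/4 (each basis 2-blade squares to minus the product of its generators' squares); cross terms between blades sharing an index anticommute and cancel; the commuting (index-disjoint) pairs give grade-4 terms 2*c*c'*(blade product), which cancel blade by blade — e1 e2 e3 e5: 864/30625 - 864/30625 = 0; e1 e2 e4 e5: -864/30625 + 864/30625 = 0; e1 e2 e5 e6: 864/30625 - 864/30625 = 0; e1 e3 e4 e5: 2592/30625 - 2592/30625 = 0; e1 e3 e5 e6: -2592/30625 + 2592/30625 = 0; e1 e4 e5 e6: 2592/30625 - 2592/30625 = 0 — confirming B is simple. So B^2 = 1/4.
B^2 = 1/4 — the series telescopes hyperbolically here: l = 1/2, alpha*l = 3/2, so exp(alpha B) = cosh(3/2) + (sinh(3/2)/(1/2))*B = cosh(3/2) + (2*sinh(3/2))*B.
Answer: cosh(3/2) + 12*sinh(3/2)/175*e1 e2 - 36*sinh(3/2)/175*e1 e3 + 36*sinh(3/2)/175*e1 e4 + 19*sinh(3/2)/35*e1 e5 + 36*sinh(3/2)/175*e1 e6 - 48*sinh(3/2)/175*e2 e5 + 144*sinh(3/2)/175*e3 e5 - 144*sinh(3/2)/175*e4 e5 + 144*sinh(3/2)/175*e5 e6


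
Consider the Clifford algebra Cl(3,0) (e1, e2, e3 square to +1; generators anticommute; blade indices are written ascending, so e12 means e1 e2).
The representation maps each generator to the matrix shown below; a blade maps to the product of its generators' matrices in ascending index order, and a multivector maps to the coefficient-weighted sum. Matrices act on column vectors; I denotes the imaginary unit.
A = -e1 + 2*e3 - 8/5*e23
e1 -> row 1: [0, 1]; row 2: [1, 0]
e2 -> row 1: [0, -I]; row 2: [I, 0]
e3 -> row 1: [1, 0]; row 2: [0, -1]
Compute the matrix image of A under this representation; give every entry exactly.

Bivector images (products of the table entries): rho(e23) = rho(e2)rho(e3) = row 1: [0, I]; row 2: [I, 0].
M = (-1)*rho(e1) + (2)*rho(e3) + (-8/5)*rho(e23), summed entrywise:
Answer: row 1: [2, -1 - 8*I/5]; row 2: [-1 - 8*I/5, -2]


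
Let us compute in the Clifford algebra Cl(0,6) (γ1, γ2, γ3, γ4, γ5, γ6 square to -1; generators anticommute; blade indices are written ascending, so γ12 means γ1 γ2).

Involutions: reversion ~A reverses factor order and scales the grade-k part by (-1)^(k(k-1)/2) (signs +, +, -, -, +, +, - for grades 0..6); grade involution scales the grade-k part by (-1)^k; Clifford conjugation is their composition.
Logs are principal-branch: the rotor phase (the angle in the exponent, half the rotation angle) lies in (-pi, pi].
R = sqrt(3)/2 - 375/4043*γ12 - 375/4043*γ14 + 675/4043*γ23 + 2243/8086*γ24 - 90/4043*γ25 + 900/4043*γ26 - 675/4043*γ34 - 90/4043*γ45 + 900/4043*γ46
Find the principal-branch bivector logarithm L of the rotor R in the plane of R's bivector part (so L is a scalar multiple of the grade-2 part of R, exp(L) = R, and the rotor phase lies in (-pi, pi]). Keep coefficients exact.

The scalar part of R is sqrt(3)/2, and that scalar determines the rotor phase on the principal branch; recovering the unit plane as bivector-part over sine of the phase gives L = phase * plane.
Concretely: cos(phase) = sqrt(3)/2 gives phase = ±pi/6, and since phase/sin(phase) is even the sign is immaterial: L = (phase/sin(phase)) * <R>_2 = (pi/3) * <R>_2.
Answer: -125*pi/4043*γ12 - 125*pi/4043*γ14 + 225*pi/4043*γ23 + 2243*pi/24258*γ24 - 30*pi/4043*γ25 + 300*pi/4043*γ26 - 225*pi/4043*γ34 - 30*pi/4043*γ45 + 300*pi/4043*γ46


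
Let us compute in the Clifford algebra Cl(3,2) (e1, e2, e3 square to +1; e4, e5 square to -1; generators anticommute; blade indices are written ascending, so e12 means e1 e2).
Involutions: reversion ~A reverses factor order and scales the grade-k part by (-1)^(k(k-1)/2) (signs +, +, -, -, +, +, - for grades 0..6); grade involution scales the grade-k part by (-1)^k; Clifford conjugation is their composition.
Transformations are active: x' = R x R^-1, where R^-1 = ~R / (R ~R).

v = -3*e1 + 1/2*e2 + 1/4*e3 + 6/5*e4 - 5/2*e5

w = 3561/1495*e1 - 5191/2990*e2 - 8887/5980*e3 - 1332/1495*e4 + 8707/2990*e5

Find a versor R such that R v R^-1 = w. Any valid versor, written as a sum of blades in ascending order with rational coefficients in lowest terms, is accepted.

Take R = v + w = -924/1495*e1 - 1848/1495*e2 - 1848/1495*e3 + 462/1495*e4 + 616/1495*e5. Because q(v) = q(w) = 649/400, conjugation by R sends v exactly to w.
Answer: -924/1495*e1 - 1848/1495*e2 - 1848/1495*e3 + 462/1495*e4 + 616/1495*e5


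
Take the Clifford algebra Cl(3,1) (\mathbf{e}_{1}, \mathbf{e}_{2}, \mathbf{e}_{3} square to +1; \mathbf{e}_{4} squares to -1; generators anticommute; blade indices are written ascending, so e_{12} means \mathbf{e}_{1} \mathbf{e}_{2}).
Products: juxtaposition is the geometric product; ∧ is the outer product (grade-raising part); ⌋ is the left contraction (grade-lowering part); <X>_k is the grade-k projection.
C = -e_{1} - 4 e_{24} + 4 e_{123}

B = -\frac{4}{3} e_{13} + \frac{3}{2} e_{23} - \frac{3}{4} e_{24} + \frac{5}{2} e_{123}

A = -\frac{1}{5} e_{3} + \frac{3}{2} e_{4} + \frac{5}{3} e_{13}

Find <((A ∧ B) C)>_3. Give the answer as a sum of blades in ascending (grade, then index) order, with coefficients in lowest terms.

step 1: -2 e_{134} + \frac{21}{10} e_{234} - \frac{5}{2} e_{1234}
step 2: \frac{42}{5} e_{3} - 10 e_{4} - 10 e_{13} + \frac{42}{5} e_{14} + 8 e_{24} + 2 e_{34} - 8 e_{123} - \frac{5}{2} e_{234} + \frac{21}{10} e_{1234}
step 3: -8 e_{123} - \frac{5}{2} e_{234}
Answer: -8 e_{123} - \frac{5}{2} e_{234}


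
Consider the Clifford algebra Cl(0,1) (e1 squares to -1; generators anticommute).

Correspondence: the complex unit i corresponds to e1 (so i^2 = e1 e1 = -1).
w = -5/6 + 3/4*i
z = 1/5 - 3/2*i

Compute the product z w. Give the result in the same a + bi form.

In blades: z = 1/5 - 3/2*e1, w = -5/6 + 3/4*e1.
Distribute z over w term by term (generator squares from the signature, products reordered to ascending indices): (1/5)*w = -1/6 + 3/20*e1; (-3/2*e1)*w = 9/8 + 5/4*e1.
Sum: 23/24 + 7/5*e1; translating back through the correspondence:
Answer: 23/24 + 7/5*i


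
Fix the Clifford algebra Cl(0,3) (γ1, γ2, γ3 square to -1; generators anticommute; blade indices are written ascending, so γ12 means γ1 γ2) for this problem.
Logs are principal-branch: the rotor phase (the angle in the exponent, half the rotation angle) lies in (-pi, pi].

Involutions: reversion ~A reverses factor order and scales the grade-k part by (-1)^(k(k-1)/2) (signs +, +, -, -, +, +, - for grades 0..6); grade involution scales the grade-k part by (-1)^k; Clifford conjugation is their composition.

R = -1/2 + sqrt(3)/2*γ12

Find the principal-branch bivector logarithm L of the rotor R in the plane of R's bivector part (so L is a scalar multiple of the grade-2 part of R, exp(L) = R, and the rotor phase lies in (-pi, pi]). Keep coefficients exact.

The scalar part of R is -1/2, which fixes the principal-branch rotor phase; the unit plane is then the bivector part divided by the sine of that phase, and L is that plane scaled by the phase.
Concretely: cos(phase) = -1/2 gives phase = ±2*pi/3, and since phase/sin(phase) is even the sign is immaterial: L = (phase/sin(phase)) * <R>_2 = (4*sqrt(3)*pi/9) * <R>_2.
Answer: 2*pi/3*γ12


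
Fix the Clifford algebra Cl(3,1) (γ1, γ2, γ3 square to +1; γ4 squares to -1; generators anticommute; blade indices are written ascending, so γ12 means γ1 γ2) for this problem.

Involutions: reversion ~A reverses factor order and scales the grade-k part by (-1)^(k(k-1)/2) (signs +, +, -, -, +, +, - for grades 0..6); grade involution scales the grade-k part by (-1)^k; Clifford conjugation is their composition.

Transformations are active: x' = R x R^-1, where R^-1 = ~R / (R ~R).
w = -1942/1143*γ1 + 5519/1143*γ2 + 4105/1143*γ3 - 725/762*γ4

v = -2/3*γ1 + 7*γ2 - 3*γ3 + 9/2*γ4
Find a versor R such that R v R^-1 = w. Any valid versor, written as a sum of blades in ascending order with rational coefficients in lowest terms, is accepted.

Why this works: both vectors square to 1375/36, so q(v) = q(w) and R = v + w = -2704/1143*γ1 + 13520/1143*γ2 + 676/1143*γ3 + 1352/381*γ4 carries v to w — its own direction survives, the complement (v - w)/2 flips.
Answer: -2704/1143*γ1 + 13520/1143*γ2 + 676/1143*γ3 + 1352/381*γ4


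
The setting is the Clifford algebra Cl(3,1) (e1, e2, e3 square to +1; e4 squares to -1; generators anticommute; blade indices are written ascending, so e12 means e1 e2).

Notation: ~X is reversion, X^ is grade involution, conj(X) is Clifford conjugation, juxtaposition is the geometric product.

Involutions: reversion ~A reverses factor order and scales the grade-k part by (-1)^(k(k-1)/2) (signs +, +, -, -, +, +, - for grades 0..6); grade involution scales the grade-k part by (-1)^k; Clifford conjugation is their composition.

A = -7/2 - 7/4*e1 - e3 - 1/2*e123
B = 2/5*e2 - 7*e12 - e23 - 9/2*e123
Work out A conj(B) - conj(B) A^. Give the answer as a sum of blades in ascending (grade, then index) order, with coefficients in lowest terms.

first term: -9/4 + 1/2*e1 - 197/20*e2 + 7/2*e3 - 193/10*e12 - 1/5*e13 + 159/40*e23 + 7*e123
second term: 9/4 - 1/2*e1 - 197/20*e2 - 7/2*e3 - 283/10*e12 + 1/5*e13 - 471/40*e23 + 49/2*e123
Answer: -9/2 + e1 + 7*e3 + 9*e12 - 2/5*e13 + 63/4*e23 - 35/2*e123


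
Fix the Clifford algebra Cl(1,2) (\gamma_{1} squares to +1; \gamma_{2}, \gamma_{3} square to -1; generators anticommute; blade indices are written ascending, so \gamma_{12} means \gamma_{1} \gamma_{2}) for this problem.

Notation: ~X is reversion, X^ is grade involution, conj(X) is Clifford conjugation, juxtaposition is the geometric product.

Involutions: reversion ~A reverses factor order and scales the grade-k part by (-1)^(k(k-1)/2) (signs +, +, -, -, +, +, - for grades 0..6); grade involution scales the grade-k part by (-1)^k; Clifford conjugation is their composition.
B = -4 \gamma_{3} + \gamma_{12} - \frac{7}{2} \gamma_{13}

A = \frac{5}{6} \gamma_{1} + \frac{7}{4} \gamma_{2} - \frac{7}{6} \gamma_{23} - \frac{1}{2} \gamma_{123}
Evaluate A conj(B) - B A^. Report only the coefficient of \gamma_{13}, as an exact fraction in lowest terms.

first term: -\frac{7}{4} \gamma_{1} + \frac{67}{12} \gamma_{2} + \frac{41}{12} \gamma_{3} + \frac{73}{12} \gamma_{12} + \frac{9}{2} \gamma_{13} + 7 \gamma_{23} - \frac{49}{8} \gamma_{123}
second term: \frac{7}{4} \gamma_{1} + \frac{29}{4} \gamma_{2} - \frac{29}{12} \gamma_{3} + \frac{73}{12} \gamma_{12} - \frac{13}{6} \gamma_{13} - 7 \gamma_{23} - \frac{49}{8} \gamma_{123}
Answer: \frac{20}{3}


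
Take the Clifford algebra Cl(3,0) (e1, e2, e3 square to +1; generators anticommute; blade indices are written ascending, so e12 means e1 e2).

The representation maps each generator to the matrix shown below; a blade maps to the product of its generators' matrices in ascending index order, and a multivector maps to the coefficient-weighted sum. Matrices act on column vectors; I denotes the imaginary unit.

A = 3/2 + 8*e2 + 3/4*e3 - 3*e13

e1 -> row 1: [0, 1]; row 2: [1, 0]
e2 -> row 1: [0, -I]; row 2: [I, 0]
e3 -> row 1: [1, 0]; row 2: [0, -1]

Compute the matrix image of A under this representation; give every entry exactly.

Bivector images (products of the table entries): rho(e13) = rho(e1)rho(e3) = row 1: [0, -1]; row 2: [1, 0].
M = (3/2)*1 + (8)*rho(e2) + (3/4)*rho(e3) + (-3)*rho(e13), summed entrywise (1 is the identity matrix):
Answer: row 1: [9/4, 3 - 8*I]; row 2: [-3 + 8*I, 3/4]


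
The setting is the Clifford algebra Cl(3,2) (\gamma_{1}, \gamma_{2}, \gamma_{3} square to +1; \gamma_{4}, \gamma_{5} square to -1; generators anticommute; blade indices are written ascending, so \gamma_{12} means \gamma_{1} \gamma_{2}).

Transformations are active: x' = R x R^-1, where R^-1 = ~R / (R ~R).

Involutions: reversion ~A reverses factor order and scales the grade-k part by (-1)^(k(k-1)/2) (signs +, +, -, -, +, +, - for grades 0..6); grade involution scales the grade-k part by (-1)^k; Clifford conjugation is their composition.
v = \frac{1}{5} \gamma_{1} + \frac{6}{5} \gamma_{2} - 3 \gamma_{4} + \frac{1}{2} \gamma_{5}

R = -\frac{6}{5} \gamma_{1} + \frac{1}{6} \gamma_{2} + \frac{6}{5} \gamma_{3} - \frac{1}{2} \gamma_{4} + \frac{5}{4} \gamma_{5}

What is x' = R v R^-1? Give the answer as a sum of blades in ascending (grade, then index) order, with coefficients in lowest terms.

~R = -\frac{6}{5} \gamma_{1} + \frac{1}{6} \gamma_{2} + \frac{6}{5} \gamma_{3} - \frac{1}{2} \gamma_{4} + \frac{5}{4} \gamma_{5}, and R ~R = \frac{3943}{3600}, so R^-1 = ~R / (\frac{3943}{3600}).
R v = -\frac{433}{200} - \frac{221}{150} \gamma_{12} - \frac{6}{25} \gamma_{13} + \frac{37}{10} \gamma_{14} - \frac{17}{20} \gamma_{15} - \frac{36}{25} \gamma_{23} + \frac{1}{10} \gamma_{24} - \frac{17}{12} \gamma_{25} - \frac{18}{5} \gamma_{34} + \frac{3}{5} \gamma_{35} + \frac{7}{2} \gamma_{45}
Answer: \frac{17917}{3943} \gamma_{1} - \frac{36648}{19715} \gamma_{2} - \frac{93528}{19715} \gamma_{3} + \frac{19623}{3943} \gamma_{4} - \frac{42913}{7886} \gamma_{5}


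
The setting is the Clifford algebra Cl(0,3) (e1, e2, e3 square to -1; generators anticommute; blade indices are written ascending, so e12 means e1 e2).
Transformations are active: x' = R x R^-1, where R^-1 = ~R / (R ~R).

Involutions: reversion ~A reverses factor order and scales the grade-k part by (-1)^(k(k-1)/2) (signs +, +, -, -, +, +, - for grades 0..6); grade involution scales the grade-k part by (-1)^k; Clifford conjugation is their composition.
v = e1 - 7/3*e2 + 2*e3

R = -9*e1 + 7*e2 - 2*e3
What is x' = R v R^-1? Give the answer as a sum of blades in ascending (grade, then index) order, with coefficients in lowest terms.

~R = -9*e1 + 7*e2 - 2*e3, and R ~R = -134, so R^-1 = ~R / (-134).
R v = 88/3 + 14*e12 - 16*e13 + 28/3*e23
Answer: 197/67*e1 - 49/67*e2 - 226/201*e3


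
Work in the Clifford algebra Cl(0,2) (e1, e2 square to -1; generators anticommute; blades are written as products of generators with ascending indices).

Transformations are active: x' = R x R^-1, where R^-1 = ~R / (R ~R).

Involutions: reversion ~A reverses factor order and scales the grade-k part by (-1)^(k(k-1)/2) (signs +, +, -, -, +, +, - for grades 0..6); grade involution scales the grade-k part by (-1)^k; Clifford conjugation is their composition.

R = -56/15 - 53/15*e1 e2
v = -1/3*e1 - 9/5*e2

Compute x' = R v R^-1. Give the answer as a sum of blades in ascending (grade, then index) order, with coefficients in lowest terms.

~R = -56/15 + 53/15*e1 e2, and R ~R = 1189/45, so R^-1 = ~R / (1189/45).
R v = -1151/225*e1 + 1777/225*e2
Answer: 52879/29725*e1 - 38509/89175*e2


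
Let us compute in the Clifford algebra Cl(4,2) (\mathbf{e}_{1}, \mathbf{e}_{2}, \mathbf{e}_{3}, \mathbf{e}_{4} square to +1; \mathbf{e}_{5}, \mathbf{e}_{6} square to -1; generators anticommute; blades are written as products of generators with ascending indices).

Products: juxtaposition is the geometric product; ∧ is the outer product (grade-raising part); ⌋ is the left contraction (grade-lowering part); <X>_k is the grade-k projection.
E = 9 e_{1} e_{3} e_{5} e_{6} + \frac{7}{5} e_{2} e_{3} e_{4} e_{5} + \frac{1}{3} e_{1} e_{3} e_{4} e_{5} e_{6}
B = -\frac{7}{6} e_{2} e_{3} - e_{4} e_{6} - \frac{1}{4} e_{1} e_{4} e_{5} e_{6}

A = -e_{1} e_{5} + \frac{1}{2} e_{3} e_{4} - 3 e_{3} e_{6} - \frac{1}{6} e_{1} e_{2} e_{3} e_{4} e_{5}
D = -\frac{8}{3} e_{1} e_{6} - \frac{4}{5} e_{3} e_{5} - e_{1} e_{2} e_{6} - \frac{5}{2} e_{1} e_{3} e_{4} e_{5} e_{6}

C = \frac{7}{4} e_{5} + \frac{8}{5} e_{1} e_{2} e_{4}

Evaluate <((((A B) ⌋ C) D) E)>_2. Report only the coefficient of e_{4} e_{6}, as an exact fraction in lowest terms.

step 1: \frac{7}{12} e_{2} e_{4} - \frac{7}{2} e_{2} e_{6} + 3 e_{3} e_{4} - \frac{1}{2} e_{3} e_{6} - \frac{1}{4} e_{4} e_{6} - \frac{7}{36} e_{1} e_{4} e_{5} + \frac{1}{24} e_{2} e_{3} e_{6} + \frac{7}{6} e_{1} e_{2} e_{3} e_{5} - \frac{3}{4} e_{1} e_{3} e_{4} e_{5} - \frac{1}{8} e_{1} e_{3} e_{5} e_{6} - e_{1} e_{4} e_{5} e_{6} - \frac{1}{6} e_{1} e_{2} e_{3} e_{5} e_{6}
step 2: -\frac{14}{15} e_{1}
step 3: \frac{112}{45} e_{6} + \frac{14}{15} e_{2} e_{6} + \frac{56}{75} e_{1} e_{3} e_{5} + \frac{7}{3} e_{3} e_{4} e_{5} e_{6}
step 4: \frac{7}{9} e_{1} + \frac{168}{25} e_{6} + 21 e_{1} e_{4} - \frac{49}{15} e_{2} e_{6} - \frac{56}{225} e_{4} e_{6} - \frac{392}{375} e_{1} e_{2} e_{4} + \frac{112}{5} e_{1} e_{3} e_{5} - \frac{42}{5} e_{1} e_{2} e_{3} e_{5} - \frac{112}{135} e_{1} e_{3} e_{4} e_{5} + \frac{98}{75} e_{3} e_{4} e_{5} e_{6} + \frac{14}{45} e_{1} e_{2} e_{3} e_{4} e_{5} + \frac{784}{225} e_{2} e_{3} e_{4} e_{5} e_{6}
step 5: 21 e_{1} e_{4} - \frac{49}{15} e_{2} e_{6} - \frac{56}{225} e_{4} e_{6}
Answer: -\frac{56}{225}


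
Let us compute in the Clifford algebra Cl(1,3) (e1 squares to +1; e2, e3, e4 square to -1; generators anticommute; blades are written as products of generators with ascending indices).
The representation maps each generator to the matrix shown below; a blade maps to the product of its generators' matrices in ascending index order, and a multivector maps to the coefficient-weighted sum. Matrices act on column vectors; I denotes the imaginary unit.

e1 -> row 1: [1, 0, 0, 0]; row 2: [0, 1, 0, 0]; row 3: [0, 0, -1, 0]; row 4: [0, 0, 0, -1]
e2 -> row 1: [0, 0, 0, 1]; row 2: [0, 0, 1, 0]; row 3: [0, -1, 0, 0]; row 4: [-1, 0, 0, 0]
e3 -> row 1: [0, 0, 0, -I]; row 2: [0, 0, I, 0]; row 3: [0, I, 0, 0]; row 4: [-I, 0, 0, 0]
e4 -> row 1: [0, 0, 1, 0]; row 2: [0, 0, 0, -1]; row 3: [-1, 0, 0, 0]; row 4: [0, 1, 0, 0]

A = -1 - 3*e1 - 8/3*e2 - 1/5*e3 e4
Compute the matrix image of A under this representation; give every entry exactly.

Bivector images (products of the table entries): rho(e3 e4) = rho(e3)rho(e4) = row 1: [0, -I, 0, 0]; row 2: [-I, 0, 0, 0]; row 3: [0, 0, 0, -I]; row 4: [0, 0, -I, 0].
M = (-1)*1 + (-3)*rho(e1) + (-8/3)*rho(e2) + (-1/5)*rho(e3 e4), summed entrywise (1 is the identity matrix):
Answer: row 1: [-4, I/5, 0, -8/3]; row 2: [I/5, -4, -8/3, 0]; row 3: [0, 8/3, 2, I/5]; row 4: [8/3, 0, I/5, 2]


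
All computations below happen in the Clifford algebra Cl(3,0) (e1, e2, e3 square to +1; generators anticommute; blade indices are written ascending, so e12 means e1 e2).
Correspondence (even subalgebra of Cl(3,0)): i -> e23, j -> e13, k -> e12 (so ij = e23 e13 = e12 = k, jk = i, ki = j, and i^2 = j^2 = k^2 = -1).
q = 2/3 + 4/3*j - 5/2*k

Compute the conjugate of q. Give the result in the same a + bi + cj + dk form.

In blades: q = 2/3 - 5/2*e12 + 4/3*e13.
Quaternion conjugation is reversion on the even subalgebra: the scalar is fixed and every grade-2 blade flips sign, giving 2/3 + 5/2*e12 - 4/3*e13; translating back:
Answer: 2/3 - 4/3*j + 5/2*k


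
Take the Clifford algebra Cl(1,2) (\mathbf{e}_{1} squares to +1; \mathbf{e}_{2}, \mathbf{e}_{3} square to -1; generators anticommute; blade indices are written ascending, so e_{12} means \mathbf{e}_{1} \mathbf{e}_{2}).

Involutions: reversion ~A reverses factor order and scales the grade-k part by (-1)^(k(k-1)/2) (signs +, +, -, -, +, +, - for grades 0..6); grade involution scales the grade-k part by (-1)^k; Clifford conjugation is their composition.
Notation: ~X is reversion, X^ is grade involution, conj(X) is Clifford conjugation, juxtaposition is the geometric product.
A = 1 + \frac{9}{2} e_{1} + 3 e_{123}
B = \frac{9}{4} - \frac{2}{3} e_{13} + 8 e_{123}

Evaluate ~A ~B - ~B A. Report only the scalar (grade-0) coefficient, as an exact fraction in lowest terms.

first term: -\frac{87}{4} + \frac{81}{8} e_{1} + 2 e_{2} + 3 e_{3} + \frac{2}{3} e_{13} - 36 e_{23} - \frac{59}{4} e_{123}
second term: \frac{105}{4} + \frac{81}{8} e_{1} - 2 e_{2} - 3 e_{3} + \frac{2}{3} e_{13} - 36 e_{23} - \frac{5}{4} e_{123}
Answer: -48


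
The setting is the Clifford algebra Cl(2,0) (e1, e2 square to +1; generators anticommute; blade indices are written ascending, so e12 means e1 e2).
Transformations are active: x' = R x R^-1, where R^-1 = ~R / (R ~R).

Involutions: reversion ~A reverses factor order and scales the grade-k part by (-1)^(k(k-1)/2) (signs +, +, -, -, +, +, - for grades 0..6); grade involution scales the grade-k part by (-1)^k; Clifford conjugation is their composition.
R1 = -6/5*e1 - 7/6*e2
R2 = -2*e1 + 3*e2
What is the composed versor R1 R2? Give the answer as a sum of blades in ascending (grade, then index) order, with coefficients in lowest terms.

Distribute over the terms of R1 (each basis-blade product reordered to ascending indices, repeated generators contracted through their squares):
(-6/5*e1) R2 = 12/5 - 18/5*e12
(-7/6*e2) R2 = -7/2 - 7/3*e12
Summing the partial products and collecting blades:
Answer: -11/10 - 89/15*e12


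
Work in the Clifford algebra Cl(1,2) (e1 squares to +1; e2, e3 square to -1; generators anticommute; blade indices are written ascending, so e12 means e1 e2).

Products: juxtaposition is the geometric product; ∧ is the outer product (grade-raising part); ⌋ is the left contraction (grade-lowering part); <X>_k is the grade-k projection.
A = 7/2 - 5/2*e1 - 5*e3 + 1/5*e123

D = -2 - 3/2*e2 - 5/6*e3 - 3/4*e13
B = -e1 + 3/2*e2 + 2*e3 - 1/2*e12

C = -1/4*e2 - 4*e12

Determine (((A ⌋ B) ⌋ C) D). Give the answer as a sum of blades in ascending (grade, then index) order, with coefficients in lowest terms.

step 1: 25/2 - 7/2*e1 + 13/2*e2 + 7*e3 - 7/4*e12
step 2: 69/8 - 26*e1 + 87/8*e2 - 50*e12
step 3: -15/16 - 23*e1 - 555/16*e2 + 197/16*e3 + 139*e12 + 1459/96*e13 - 745/16*e23 + 4783/96*e123
Answer: -15/16 - 23*e1 - 555/16*e2 + 197/16*e3 + 139*e12 + 1459/96*e13 - 745/16*e23 + 4783/96*e123


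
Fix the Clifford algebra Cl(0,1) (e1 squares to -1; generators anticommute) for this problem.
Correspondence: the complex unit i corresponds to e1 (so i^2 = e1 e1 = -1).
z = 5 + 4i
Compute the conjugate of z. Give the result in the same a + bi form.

In blades: z = 5 + 4*e1.
Conjugation here is Clifford conjugation: the scalar is fixed and the grade-1 and grade-2 blades all flip sign, giving 5 - 4*e1; translating back:
Answer: 5 - 4i


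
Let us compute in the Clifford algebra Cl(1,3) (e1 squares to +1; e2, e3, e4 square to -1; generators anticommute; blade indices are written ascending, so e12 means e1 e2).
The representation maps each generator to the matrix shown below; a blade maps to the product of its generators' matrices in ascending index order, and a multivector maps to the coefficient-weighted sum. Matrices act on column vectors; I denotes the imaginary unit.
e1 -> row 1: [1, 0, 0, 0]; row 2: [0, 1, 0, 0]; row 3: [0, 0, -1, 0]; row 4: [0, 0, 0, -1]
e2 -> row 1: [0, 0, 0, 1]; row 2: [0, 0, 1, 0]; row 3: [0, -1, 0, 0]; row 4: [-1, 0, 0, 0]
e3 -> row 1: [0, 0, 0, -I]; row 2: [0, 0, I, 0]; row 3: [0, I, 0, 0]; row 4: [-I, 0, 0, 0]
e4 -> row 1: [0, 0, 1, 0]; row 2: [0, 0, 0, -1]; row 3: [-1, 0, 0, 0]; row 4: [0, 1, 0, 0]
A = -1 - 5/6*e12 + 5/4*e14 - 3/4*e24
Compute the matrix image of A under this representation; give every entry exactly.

Bivector images (products of the table entries): rho(e12) = rho(e1)rho(e2) = row 1: [0, 0, 0, 1]; row 2: [0, 0, 1, 0]; row 3: [0, 1, 0, 0]; row 4: [1, 0, 0, 0]; rho(e14) = rho(e1)rho(e4) = row 1: [0, 0, 1, 0]; row 2: [0, 0, 0, -1]; row 3: [1, 0, 0, 0]; row 4: [0, -1, 0, 0]; rho(e24) = rho(e2)rho(e4) = row 1: [0, 1, 0, 0]; row 2: [-1, 0, 0, 0]; row 3: [0, 0, 0, 1]; row 4: [0, 0, -1, 0].
M = (-1)*1 + (-5/6)*rho(e12) + (5/4)*rho(e14) + (-3/4)*rho(e24), summed entrywise (1 is the identity matrix):
Answer: row 1: [-1, -3/4, 5/4, -5/6]; row 2: [3/4, -1, -5/6, -5/4]; row 3: [5/4, -5/6, -1, -3/4]; row 4: [-5/6, -5/4, 3/4, -1]


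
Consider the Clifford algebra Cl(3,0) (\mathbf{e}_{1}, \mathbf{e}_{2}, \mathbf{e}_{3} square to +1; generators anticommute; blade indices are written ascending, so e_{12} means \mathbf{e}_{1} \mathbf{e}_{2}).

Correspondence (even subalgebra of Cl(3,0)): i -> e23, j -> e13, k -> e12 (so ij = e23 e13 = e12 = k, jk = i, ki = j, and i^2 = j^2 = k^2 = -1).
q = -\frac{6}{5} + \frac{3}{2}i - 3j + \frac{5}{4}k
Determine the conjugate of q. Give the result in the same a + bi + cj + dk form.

In blades: q = -\frac{6}{5} + \frac{5}{4} e_{12} - 3 e_{13} + \frac{3}{2} e_{23}.
Quaternion conjugation is reversion on the even subalgebra: the scalar is fixed and every grade-2 blade flips sign, giving -\frac{6}{5} - \frac{5}{4} e_{12} + 3 e_{13} - \frac{3}{2} e_{23}; translating back:
Answer: -\frac{6}{5} - \frac{3}{2}i + 3j - \frac{5}{4}k


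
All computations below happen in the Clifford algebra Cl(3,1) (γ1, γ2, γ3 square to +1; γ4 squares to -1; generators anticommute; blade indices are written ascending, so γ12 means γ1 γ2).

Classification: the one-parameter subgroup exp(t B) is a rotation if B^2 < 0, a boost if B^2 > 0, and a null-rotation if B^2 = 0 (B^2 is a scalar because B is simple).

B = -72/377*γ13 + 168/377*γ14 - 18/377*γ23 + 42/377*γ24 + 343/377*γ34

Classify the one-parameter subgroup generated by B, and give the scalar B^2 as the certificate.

B^2 term by term: the squares give (-72/377)^2*(γ13)^2 + (168/377)^2*(γ14)^2 + (-18/377)^2*(γ23)^2 + (42/377)^2*(γ24)^2 + (343/377)^2*(γ34)^2 = 5184/142129*(-1) + 28224/142129*(+1) + 324/142129*(-1) + 1764/142129*(+1) + 117649/142129*(+1) = 1 (each basis 2-blade squares to minus the product of its generators' squares); cross terms between blades sharing an index anticommute and cancel; the commuting (index-disjoint) pairs give grade-4 terms 2*c*c'*(blade product), which cancel blade by blade — γ1234: 6048/142129 - 6048/142129 = 0 — confirming B is simple. So B^2 = 1.
Answer: boost, certificate B^2 = 1. Because 1 is invariant under every versor sandwich, the classification follows from its sign alone.


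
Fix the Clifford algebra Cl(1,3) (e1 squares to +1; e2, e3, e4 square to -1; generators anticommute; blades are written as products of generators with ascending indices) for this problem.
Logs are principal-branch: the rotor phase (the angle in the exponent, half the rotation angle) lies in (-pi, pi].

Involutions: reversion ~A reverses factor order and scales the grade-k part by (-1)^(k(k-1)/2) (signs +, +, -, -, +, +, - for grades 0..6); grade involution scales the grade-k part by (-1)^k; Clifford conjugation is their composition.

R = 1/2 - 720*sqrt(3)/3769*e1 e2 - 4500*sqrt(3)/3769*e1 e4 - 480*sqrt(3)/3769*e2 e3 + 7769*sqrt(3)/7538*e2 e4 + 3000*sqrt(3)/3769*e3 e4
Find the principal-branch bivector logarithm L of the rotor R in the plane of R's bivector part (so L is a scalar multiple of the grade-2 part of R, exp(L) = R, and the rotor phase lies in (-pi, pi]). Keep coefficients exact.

The scalar part of R is 1/2, which fixes the principal-branch rotor phase; the unit plane is then the bivector part divided by the sine of that phase, and L is that plane scaled by the phase.
Concretely: cos(phase) = 1/2 gives phase = ±pi/3, and since phase/sin(phase) is even the sign is immaterial: L = (phase/sin(phase)) * <R>_2 = (2*sqrt(3)*pi/9) * <R>_2.
Answer: -480*pi/3769*e1 e2 - 3000*pi/3769*e1 e4 - 320*pi/3769*e2 e3 + 7769*pi/11307*e2 e4 + 2000*pi/3769*e3 e4


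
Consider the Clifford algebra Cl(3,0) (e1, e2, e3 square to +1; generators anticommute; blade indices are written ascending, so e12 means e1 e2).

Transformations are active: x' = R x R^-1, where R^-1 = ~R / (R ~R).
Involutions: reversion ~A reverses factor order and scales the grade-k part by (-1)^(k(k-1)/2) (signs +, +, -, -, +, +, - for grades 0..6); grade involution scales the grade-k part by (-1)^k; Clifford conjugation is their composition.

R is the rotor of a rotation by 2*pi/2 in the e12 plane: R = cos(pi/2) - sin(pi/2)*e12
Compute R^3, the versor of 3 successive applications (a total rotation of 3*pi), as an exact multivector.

The rotor phase is half the rotation angle and phases add under composition, so 3 steps in the e12 plane accumulate phase 3*(pi/2) = 3*pi/2: R^3 = cos(3*pi/2) - sin(3*pi/2)*e12.
cos(3*pi/2) = 0 and sin(3*pi/2) = -1, so R^3 = e12. The net rotation is 1*pi (after discarding 1 full turn, each of which contributes a factor -1 to the rotor); the rotor keeps the half-angle phase exactly.
Answer: e12
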